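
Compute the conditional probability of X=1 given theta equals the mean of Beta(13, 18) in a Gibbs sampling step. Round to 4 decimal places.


Mean of Beta(13, 18) = 0.4194
P(X=1 | theta=0.4194) = 0.4194

0.4194


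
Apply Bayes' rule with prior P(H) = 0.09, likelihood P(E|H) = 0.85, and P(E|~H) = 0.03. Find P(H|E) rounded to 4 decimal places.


Step 1: Compute marginal P(E) = P(E|H)P(H) + P(E|~H)P(~H)
= 0.85*0.09 + 0.03*0.91 = 0.1038
Step 2: P(H|E) = P(E|H)P(H)/P(E) = 0.0765/0.1038
= 0.737

0.737


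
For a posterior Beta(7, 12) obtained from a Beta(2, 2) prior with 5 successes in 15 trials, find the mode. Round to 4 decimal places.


Mode = (alpha - 1) / (alpha + beta - 2)
= 6 / 17
= 0.3529

0.3529


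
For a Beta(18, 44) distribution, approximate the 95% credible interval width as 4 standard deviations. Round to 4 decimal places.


Variance of Beta(a,b) = ab / ((a+b)^2 * (a+b+1))
= 18*44 / ((62)^2 * 63)
= 0.0033
SD = sqrt(0.0033) = 0.0572
Width = 4 * SD = 0.2287

0.2287


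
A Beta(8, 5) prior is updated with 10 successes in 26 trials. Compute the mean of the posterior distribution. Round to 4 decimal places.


After update: Beta(18, 21)
Mean = 18 / (18 + 21) = 18 / 39
= 0.4615

0.4615


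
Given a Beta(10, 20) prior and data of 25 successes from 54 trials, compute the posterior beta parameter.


Number of failures = 54 - 25 = 29
Posterior beta = 20 + 29 = 49

49


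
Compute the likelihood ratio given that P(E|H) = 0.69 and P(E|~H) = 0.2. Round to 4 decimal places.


LR = P(E|H) / P(E|~H)
= 0.69 / 0.2 = 3.45

3.45


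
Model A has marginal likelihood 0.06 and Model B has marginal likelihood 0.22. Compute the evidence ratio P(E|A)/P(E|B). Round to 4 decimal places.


Evidence ratio = P(E|A) / P(E|B)
= 0.06 / 0.22
= 0.2727

0.2727


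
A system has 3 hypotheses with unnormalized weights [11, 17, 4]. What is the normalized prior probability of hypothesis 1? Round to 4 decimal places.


The normalized prior is the weight divided by the total.
Total weight = 32
P(H1) = 11 / 32 = 0.3438

0.3438


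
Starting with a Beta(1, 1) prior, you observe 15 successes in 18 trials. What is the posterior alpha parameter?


For a Beta-Binomial conjugate model:
Posterior alpha = prior alpha + number of successes
= 1 + 15 = 16

16


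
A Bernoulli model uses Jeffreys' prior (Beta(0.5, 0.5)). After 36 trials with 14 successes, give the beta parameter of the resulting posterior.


Posterior = Beta(prior_alpha + successes, prior_beta + failures)
= Beta(0.5 + 14, 0.5 + 22)
Posterior beta = 0.5 + (n - k) = 0.5 + 22 = 22.5

22.5


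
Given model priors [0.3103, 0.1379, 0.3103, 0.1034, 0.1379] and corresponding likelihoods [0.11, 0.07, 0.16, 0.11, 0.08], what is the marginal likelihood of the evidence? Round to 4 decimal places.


P(E) = sum_i P(M_i) P(E|M_i)
= 0.0341 + 0.0097 + 0.0496 + 0.0114 + 0.011
= 0.1158

0.1158


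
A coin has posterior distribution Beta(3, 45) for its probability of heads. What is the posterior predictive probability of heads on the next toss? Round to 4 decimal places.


Posterior predictive = E[theta] = alpha/(alpha+beta)
= 3/48
= 0.0625

0.0625


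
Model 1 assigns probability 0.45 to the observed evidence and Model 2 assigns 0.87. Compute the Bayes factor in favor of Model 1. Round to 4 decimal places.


BF = P(data|M1) / P(data|M2)
= 0.45 / 0.87 = 0.5172

0.5172


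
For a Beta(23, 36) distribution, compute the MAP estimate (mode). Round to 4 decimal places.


MAP = mode = (a-1)/(a+b-2)
= (23-1)/(23+36-2)
= 22/57 = 0.386

0.386


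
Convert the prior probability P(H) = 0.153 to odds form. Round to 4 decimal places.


P(not H) = 1 - 0.153 = 0.847
Odds = 0.153 / 0.847 = 0.1806

0.1806


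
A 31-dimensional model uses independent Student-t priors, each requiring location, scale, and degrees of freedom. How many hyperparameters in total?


Per parameter: 3 (location, scale, and degrees of freedom).
Total = 31 * 3 = 93

93


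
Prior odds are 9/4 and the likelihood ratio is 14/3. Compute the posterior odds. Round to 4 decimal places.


Posterior odds = prior odds * likelihood ratio
= (9/4) * (14/3)
= 126 / 12
= 10.5

10.5


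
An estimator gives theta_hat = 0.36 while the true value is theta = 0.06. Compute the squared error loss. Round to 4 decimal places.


The squared error loss is (theta_hat - theta)^2
= (0.36 - 0.06)^2
= (0.3)^2 = 0.09

0.09


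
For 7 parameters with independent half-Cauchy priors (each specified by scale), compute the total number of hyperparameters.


A half-Cauchy prior has 1 hyperparameter per parameter.
Total = 7 * 1 = 7

7


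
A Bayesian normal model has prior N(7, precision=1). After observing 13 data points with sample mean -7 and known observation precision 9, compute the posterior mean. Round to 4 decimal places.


Posterior mean = (prior_precision * prior_mean + n * data_precision * data_mean) / (prior_precision + n * data_precision)
Numerator = 1*7 + 13*9*-7 = -812
Denominator = 1 + 13*9 = 118
Posterior mean = -6.8814

-6.8814


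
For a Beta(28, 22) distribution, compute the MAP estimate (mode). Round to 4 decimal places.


MAP = mode = (a-1)/(a+b-2)
= (28-1)/(28+22-2)
= 27/48 = 0.5625

0.5625


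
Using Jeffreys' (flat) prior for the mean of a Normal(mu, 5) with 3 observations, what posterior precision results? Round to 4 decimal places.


Flat prior means prior precision is 0.
Posterior precision = n / sigma^2 = 3/5 = 0.6

0.6


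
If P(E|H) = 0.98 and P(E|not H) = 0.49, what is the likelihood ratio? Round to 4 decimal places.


Likelihood ratio = P(E|H) / P(E|not H)
= 0.98 / 0.49
= 2.0

2.0


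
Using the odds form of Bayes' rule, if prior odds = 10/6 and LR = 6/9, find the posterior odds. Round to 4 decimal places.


Bayes' rule in odds form: posterior odds = prior odds * LR
= (10 * 6) / (6 * 9)
= 60/54 = 1.1111

1.1111


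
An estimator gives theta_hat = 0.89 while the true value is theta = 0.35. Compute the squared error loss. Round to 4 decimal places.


The squared error loss is (theta_hat - theta)^2
= (0.89 - 0.35)^2
= (0.54)^2 = 0.2916

0.2916


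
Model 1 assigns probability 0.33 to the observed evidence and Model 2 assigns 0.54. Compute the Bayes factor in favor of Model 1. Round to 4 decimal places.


BF = P(data|M1) / P(data|M2)
= 0.33 / 0.54 = 0.6111

0.6111


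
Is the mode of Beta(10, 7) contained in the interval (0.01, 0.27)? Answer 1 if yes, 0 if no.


Mode = (a-1)/(a+b-2) = 9/15 = 0.6
Interval: (0.01, 0.27)
Contains mode? 0

0


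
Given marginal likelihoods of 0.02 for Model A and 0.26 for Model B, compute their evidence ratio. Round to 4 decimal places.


Ratio = ML(A) / ML(B) = 0.02/0.26
= 0.0769

0.0769


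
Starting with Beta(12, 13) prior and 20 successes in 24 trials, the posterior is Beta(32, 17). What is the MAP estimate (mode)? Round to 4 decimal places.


The mode of Beta(a, b) when a > 1 and b > 1 is (a-1)/(a+b-2)
= (32 - 1) / (32 + 17 - 2)
= 31 / 47
= 0.6596

0.6596


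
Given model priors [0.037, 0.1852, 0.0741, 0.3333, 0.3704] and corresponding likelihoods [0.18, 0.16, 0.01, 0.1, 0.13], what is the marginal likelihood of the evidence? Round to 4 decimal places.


P(E) = sum_i P(M_i) P(E|M_i)
= 0.0067 + 0.0296 + 0.0007 + 0.0333 + 0.0482
= 0.1185

0.1185


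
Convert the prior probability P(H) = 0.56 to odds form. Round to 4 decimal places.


P(not H) = 1 - 0.56 = 0.44
Odds = 0.56 / 0.44 = 1.2727

1.2727


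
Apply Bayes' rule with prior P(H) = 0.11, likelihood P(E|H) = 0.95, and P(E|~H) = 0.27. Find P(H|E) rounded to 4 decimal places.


Step 1: Compute marginal P(E) = P(E|H)P(H) + P(E|~H)P(~H)
= 0.95*0.11 + 0.27*0.89 = 0.3448
Step 2: P(H|E) = P(E|H)P(H)/P(E) = 0.1045/0.3448
= 0.3031

0.3031


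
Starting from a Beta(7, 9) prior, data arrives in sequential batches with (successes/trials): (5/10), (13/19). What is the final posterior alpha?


In sequential Bayesian updating, we sum all successes.
Total successes = 18
Final alpha = 7 + 18 = 25

25


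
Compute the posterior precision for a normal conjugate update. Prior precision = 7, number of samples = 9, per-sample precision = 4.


tau_post = tau_0 + n * tau
= 7 + 9 * 4 = 43

43


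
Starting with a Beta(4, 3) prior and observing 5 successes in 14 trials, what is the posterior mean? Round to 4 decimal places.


Posterior parameters: alpha = 4 + 5 = 9
beta = 3 + 9 = 12
Posterior mean = alpha / (alpha + beta) = 9 / 21
= 0.4286

0.4286


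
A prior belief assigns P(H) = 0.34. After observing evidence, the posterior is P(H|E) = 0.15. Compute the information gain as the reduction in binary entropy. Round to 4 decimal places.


H(prior) = -0.34*log2(0.34) - 0.66*log2(0.66)
= 0.9248
H(post) = -0.15*log2(0.15) - 0.85*log2(0.85)
= 0.6098
IG = 0.9248 - 0.6098 = 0.315

0.315


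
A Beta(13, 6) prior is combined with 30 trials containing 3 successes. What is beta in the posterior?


In conjugate updating:
beta_posterior = beta_prior + (n - k)
= 6 + (30 - 3)
= 6 + 27 = 33

33


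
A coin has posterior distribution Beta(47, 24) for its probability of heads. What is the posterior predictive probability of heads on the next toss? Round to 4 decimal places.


Posterior predictive = E[theta] = alpha/(alpha+beta)
= 47/71
= 0.662

0.662


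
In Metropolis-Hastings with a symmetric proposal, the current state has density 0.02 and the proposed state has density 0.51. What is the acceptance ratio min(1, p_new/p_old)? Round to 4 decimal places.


Ratio = p_new / p_old = 0.51 / 0.02 = 25.5
Acceptance = min(1, 25.5) = 1.0

1.0


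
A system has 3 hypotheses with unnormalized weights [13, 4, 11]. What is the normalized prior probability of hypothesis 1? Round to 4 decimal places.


The normalized prior is the weight divided by the total.
Total weight = 28
P(H1) = 13 / 28 = 0.4643

0.4643


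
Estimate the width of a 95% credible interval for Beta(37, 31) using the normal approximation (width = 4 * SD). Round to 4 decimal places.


For Beta(a,b): Var = ab/((a+b)^2(a+b+1))
Var = 0.0036, SD = 0.06
Approximate 95% CI width = 4 * 0.06 = 0.2398

0.2398


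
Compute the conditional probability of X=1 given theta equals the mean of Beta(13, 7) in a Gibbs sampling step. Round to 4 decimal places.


Mean of Beta(13, 7) = 0.65
P(X=1 | theta=0.65) = 0.65

0.65


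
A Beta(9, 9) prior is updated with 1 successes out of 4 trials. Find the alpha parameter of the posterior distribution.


In the Beta-Binomial conjugate update:
alpha_post = alpha_prior + successes
= 9 + 1
= 10

10


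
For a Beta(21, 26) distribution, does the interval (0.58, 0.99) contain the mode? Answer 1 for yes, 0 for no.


Mode of Beta(a,b) = (a-1)/(a+b-2)
= (21-1)/(21+26-2) = 0.4444
Check: 0.58 <= 0.4444 <= 0.99?
Result: 0

0


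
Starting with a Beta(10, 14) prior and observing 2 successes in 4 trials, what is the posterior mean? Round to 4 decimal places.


Posterior parameters: alpha = 10 + 2 = 12
beta = 14 + 2 = 16
Posterior mean = alpha / (alpha + beta) = 12 / 28
= 0.4286

0.4286


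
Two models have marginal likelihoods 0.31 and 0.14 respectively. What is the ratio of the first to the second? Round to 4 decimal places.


Evidence ratio = 0.31 / 0.14
= 2.2143

2.2143


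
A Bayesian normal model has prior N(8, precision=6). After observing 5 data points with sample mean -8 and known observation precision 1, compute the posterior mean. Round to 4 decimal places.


Posterior mean = (prior_precision * prior_mean + n * data_precision * data_mean) / (prior_precision + n * data_precision)
Numerator = 6*8 + 5*1*-8 = 8
Denominator = 6 + 5*1 = 11
Posterior mean = 0.7273

0.7273


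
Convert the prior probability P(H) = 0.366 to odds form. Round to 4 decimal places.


P(not H) = 1 - 0.366 = 0.634
Odds = 0.366 / 0.634 = 0.5773

0.5773


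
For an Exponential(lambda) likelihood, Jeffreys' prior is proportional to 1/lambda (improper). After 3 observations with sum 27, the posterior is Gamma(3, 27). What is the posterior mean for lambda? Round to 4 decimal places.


Posterior = Gamma(n, sum_x) = Gamma(3, 27)
Posterior mean = shape/rate = 3/27
= 0.1111

0.1111


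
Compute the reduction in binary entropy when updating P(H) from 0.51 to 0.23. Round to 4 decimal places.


H_before = -p*log2(p) - (1-p)*log2(1-p) for p=0.51: 0.9997
H_after for p=0.23: 0.778
Reduction = 0.9997 - 0.778 = 0.2217

0.2217


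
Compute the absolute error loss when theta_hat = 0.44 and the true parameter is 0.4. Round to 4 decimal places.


L = |theta_hat - theta_true|
= |0.44 - 0.4| = 0.04

0.04


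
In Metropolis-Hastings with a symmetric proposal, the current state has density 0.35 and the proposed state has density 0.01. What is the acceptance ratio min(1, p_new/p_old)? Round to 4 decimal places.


Ratio = p_new / p_old = 0.01 / 0.35 = 0.0286
Acceptance = min(1, 0.0286) = 0.0286

0.0286


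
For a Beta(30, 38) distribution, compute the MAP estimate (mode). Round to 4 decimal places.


MAP = mode = (a-1)/(a+b-2)
= (30-1)/(30+38-2)
= 29/66 = 0.4394

0.4394


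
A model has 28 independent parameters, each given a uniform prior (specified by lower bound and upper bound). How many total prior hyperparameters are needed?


Each uniform prior needs 2 hyperparameters (lower bound and upper bound).
Total = 2 * 28 = 56

56


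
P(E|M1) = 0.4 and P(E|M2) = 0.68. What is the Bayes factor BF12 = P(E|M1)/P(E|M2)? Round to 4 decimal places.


Bayes factor BF12 = P(E|M1) / P(E|M2)
= 0.4 / 0.68
= 0.5882

0.5882


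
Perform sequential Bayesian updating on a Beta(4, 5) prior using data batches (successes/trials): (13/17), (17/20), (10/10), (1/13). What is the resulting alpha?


Accumulate successes: 41
Posterior alpha = prior alpha + sum of successes
= 4 + 41 = 45

45


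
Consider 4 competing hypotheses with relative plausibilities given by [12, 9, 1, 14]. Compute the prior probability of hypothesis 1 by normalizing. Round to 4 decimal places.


Sum of weights = 12 + 9 + 1 + 14 = 36
Normalized prior for H1 = 12 / 36
= 0.3333

0.3333


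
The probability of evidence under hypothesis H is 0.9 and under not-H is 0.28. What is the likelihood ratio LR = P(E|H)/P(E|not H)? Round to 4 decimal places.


LR = 0.9 / 0.28
= 3.2143

3.2143


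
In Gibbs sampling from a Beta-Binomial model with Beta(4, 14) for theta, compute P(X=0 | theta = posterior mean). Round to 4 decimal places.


Posterior mean = alpha/(alpha+beta) = 4/18 = 0.2222
P(X=0|theta=mean) = 1 - theta = 0.7778

0.7778


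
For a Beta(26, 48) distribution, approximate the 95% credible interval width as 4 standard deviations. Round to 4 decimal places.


Variance of Beta(a,b) = ab / ((a+b)^2 * (a+b+1))
= 26*48 / ((74)^2 * 75)
= 0.003
SD = sqrt(0.003) = 0.0551
Width = 4 * SD = 0.2205

0.2205


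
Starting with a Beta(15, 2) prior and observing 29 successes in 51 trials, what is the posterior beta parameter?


Posterior beta = prior beta + failures
Failures = 51 - 29 = 22
beta_post = 2 + 22 = 24

24


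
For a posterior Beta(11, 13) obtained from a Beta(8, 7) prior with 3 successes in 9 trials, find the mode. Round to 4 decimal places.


Mode = (alpha - 1) / (alpha + beta - 2)
= 10 / 22
= 0.4545

0.4545


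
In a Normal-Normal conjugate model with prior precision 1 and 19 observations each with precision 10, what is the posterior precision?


Posterior precision = prior precision + n * observation precision
= 1 + 19 * 10
= 1 + 190 = 191

191


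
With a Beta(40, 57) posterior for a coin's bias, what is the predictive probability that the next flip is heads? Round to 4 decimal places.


The predictive probability equals the posterior mean.
P(next = heads) = alpha / (alpha + beta)
= 40 / 97 = 0.4124

0.4124


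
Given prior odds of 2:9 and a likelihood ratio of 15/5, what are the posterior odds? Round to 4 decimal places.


Posterior odds = prior odds * LR
Prior odds = 2/9 = 0.2222
LR = 15/5 = 3.0
Posterior odds = 0.2222 * 3.0 = 0.6667

0.6667


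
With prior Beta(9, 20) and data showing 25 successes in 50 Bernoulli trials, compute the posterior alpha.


Conjugate update: alpha_posterior = alpha_prior + k
= 9 + 25 = 34

34


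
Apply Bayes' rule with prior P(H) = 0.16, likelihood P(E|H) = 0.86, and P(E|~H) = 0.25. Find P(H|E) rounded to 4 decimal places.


Step 1: Compute marginal P(E) = P(E|H)P(H) + P(E|~H)P(~H)
= 0.86*0.16 + 0.25*0.84 = 0.3476
Step 2: P(H|E) = P(E|H)P(H)/P(E) = 0.1376/0.3476
= 0.3959

0.3959


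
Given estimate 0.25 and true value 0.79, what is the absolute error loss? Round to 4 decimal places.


Absolute error = |estimate - true|
= |-0.54| = 0.54

0.54


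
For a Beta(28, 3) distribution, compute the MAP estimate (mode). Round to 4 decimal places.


MAP = mode = (a-1)/(a+b-2)
= (28-1)/(28+3-2)
= 27/29 = 0.931

0.931


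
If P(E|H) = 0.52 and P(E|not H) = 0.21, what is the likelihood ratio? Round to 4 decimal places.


Likelihood ratio = P(E|H) / P(E|not H)
= 0.52 / 0.21
= 2.4762

2.4762


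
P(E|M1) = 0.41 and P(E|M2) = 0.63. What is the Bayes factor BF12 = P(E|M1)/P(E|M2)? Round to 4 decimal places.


Bayes factor BF12 = P(E|M1) / P(E|M2)
= 0.41 / 0.63
= 0.6508

0.6508


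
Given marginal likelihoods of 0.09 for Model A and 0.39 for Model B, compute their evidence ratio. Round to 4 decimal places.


Ratio = ML(A) / ML(B) = 0.09/0.39
= 0.2308

0.2308


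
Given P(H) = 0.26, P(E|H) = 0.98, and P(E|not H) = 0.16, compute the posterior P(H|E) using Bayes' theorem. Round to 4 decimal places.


By Bayes' theorem: P(H|E) = P(E|H)*P(H) / P(E)
P(E) = P(E|H)*P(H) + P(E|not H)*P(not H)
P(E) = 0.98*0.26 + 0.16*0.74 = 0.3732
P(H|E) = 0.98*0.26 / 0.3732 = 0.6827

0.6827


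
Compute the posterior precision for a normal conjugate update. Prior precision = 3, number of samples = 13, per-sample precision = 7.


tau_post = tau_0 + n * tau
= 3 + 13 * 7 = 94

94


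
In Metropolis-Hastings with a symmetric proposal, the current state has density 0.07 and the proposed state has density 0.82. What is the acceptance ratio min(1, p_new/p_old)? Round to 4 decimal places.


Ratio = p_new / p_old = 0.82 / 0.07 = 11.7143
Acceptance = min(1, 11.7143) = 1.0

1.0


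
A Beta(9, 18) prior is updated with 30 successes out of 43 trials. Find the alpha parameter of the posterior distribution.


In the Beta-Binomial conjugate update:
alpha_post = alpha_prior + successes
= 9 + 30
= 39

39


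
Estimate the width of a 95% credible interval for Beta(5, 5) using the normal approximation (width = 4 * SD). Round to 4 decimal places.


For Beta(a,b): Var = ab/((a+b)^2(a+b+1))
Var = 0.0227, SD = 0.1508
Approximate 95% CI width = 4 * 0.1508 = 0.603

0.603


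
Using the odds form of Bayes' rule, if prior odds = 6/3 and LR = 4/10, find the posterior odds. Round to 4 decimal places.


Bayes' rule in odds form: posterior odds = prior odds * LR
= (6 * 4) / (3 * 10)
= 24/30 = 0.8

0.8


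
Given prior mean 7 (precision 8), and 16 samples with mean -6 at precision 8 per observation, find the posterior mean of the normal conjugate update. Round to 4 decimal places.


The posterior mean is a precision-weighted average of prior and data.
Post. prec. = 8 + 128 = 136
Post. mean = (56 + -768)/136 = -712/136 = -5.2353

-5.2353


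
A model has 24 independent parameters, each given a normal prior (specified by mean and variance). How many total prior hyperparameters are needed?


Each normal prior needs 2 hyperparameters (mean and variance).
Total = 2 * 24 = 48

48


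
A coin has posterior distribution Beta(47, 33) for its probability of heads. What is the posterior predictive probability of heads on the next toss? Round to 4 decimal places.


Posterior predictive = E[theta] = alpha/(alpha+beta)
= 47/80
= 0.5875

0.5875


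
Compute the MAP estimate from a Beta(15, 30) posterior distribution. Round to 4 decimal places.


MAP = mode of Beta distribution
= (alpha - 1)/(alpha + beta - 2)
= (15-1)/(15+30-2)
= 14/43 = 0.3256

0.3256


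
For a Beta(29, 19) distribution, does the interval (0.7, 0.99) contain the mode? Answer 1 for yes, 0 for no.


Mode of Beta(a,b) = (a-1)/(a+b-2)
= (29-1)/(29+19-2) = 0.6087
Check: 0.7 <= 0.6087 <= 0.99?
Result: 0

0


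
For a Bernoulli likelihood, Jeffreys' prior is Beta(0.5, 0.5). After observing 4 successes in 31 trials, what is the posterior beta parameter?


Jeffreys' prior for Bernoulli is Beta(0.5, 0.5).
Posterior is Beta(0.5 + k, 0.5 + n - k).
Posterior beta = 0.5 + (n - k) = 0.5 + 27 = 27.5

27.5


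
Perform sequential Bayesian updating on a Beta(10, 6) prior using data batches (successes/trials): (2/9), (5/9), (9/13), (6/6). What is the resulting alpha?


Accumulate successes: 22
Posterior alpha = prior alpha + sum of successes
= 10 + 22 = 32

32


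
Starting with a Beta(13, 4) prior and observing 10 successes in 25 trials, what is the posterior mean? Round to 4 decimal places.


Posterior parameters: alpha = 13 + 10 = 23
beta = 4 + 15 = 19
Posterior mean = alpha / (alpha + beta) = 23 / 42
= 0.5476

0.5476


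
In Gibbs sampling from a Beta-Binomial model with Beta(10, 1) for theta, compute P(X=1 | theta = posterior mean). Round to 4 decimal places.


Posterior mean = alpha/(alpha+beta) = 10/11 = 0.9091
P(X=1|theta=mean) = theta = 0.9091

0.9091


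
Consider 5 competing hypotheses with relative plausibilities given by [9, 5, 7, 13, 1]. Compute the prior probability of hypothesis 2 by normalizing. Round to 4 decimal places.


Sum of weights = 9 + 5 + 7 + 13 + 1 = 35
Normalized prior for H2 = 5 / 35
= 0.1429

0.1429


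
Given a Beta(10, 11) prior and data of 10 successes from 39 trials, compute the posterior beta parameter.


Number of failures = 39 - 10 = 29
Posterior beta = 11 + 29 = 40

40


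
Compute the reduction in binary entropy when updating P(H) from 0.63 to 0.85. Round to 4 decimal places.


H_before = -p*log2(p) - (1-p)*log2(1-p) for p=0.63: 0.9507
H_after for p=0.85: 0.6098
Reduction = 0.9507 - 0.6098 = 0.3408

0.3408


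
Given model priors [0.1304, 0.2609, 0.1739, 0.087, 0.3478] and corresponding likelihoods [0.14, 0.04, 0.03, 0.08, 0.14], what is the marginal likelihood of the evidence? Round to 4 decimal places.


P(E) = sum_i P(M_i) P(E|M_i)
= 0.0183 + 0.0104 + 0.0052 + 0.007 + 0.0487
= 0.0896

0.0896


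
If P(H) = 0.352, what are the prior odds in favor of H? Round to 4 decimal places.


Prior odds = P(H) / (1 - P(H))
= 0.352 / 0.648
= 0.5432

0.5432


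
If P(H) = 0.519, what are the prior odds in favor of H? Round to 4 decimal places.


Prior odds = P(H) / (1 - P(H))
= 0.519 / 0.481
= 1.079

1.079


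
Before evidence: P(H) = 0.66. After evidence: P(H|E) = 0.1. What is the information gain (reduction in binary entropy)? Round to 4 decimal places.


Prior entropy = 0.9248
Posterior entropy = 0.469
Information gain = 0.9248 - 0.469 = 0.4558

0.4558


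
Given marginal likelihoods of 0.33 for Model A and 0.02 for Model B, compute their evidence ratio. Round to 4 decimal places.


Ratio = ML(A) / ML(B) = 0.33/0.02
= 16.5

16.5


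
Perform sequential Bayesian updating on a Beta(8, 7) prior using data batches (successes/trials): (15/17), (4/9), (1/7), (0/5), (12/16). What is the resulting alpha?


Accumulate successes: 32
Posterior alpha = prior alpha + sum of successes
= 8 + 32 = 40

40


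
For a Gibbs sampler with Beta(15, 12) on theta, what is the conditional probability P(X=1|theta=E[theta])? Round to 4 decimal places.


E[theta] = 15/(15+12) = 0.5556
P(X=1|theta) = theta = 0.5556

0.5556


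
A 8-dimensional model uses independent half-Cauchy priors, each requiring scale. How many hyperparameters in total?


Per parameter: 1 (scale).
Total = 8 * 1 = 8

8


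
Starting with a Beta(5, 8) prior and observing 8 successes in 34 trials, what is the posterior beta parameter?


Posterior beta = prior beta + failures
Failures = 34 - 8 = 26
beta_post = 8 + 26 = 34

34


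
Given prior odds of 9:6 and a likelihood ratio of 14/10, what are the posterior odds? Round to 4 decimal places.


Posterior odds = prior odds * LR
Prior odds = 9/6 = 1.5
LR = 14/10 = 1.4
Posterior odds = 1.5 * 1.4 = 2.1

2.1


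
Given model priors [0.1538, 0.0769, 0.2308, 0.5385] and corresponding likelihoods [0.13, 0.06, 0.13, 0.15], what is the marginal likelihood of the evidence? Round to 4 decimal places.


P(E) = sum_i P(M_i) P(E|M_i)
= 0.02 + 0.0046 + 0.03 + 0.0808
= 0.1354

0.1354


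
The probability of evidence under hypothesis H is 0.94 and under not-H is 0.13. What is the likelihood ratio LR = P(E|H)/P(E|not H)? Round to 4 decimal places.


LR = 0.94 / 0.13
= 7.2308

7.2308


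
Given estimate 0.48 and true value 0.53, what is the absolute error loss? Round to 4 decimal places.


Absolute error = |estimate - true|
= |-0.05| = 0.05

0.05


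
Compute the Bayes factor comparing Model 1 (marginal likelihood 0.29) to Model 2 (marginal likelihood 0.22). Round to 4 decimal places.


BF12 = marginal likelihood of M1 / marginal likelihood of M2
= 0.29/0.22
= 1.3182

1.3182


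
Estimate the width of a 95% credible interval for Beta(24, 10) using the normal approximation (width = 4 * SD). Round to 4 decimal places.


For Beta(a,b): Var = ab/((a+b)^2(a+b+1))
Var = 0.0059, SD = 0.077
Approximate 95% CI width = 4 * 0.077 = 0.3081

0.3081


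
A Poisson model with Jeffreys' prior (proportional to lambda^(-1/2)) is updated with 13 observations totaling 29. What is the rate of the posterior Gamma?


Posterior = Gamma(0.5 + S, n)
= Gamma(0.5 + 29, 13)
Posterior rate = 0 + n = 13

13.0


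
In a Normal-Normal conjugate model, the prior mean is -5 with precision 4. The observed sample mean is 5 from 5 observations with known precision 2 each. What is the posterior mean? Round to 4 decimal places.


Posterior precision = tau0 + n*tau = 4 + 5*2 = 14
Posterior mean = (tau0*mu0 + n*tau*xbar) / posterior_precision
= (4*-5 + 5*2*5) / 14
= 30 / 14 = 2.1429

2.1429


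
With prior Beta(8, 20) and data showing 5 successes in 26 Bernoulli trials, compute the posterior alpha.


Conjugate update: alpha_posterior = alpha_prior + k
= 8 + 5 = 13

13


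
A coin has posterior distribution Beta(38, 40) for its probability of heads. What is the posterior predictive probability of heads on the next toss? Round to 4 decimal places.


Posterior predictive = E[theta] = alpha/(alpha+beta)
= 38/78
= 0.4872

0.4872


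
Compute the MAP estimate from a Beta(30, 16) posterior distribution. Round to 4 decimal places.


MAP = mode of Beta distribution
= (alpha - 1)/(alpha + beta - 2)
= (30-1)/(30+16-2)
= 29/44 = 0.6591

0.6591


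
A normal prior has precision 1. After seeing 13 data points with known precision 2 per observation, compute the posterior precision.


In the conjugate normal model, precisions add:
tau_posterior = tau_prior + n * tau_data
= 1 + 13*2 = 27

27


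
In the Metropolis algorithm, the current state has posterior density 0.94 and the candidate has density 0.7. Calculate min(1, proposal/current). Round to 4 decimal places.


Ratio = 0.7/0.94 = 0.7447
Acceptance probability = min(1, 0.7447)
= 0.7447

0.7447


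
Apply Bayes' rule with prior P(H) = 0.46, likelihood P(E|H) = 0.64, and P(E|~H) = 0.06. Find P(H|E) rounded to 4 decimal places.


Step 1: Compute marginal P(E) = P(E|H)P(H) + P(E|~H)P(~H)
= 0.64*0.46 + 0.06*0.54 = 0.3268
Step 2: P(H|E) = P(E|H)P(H)/P(E) = 0.2944/0.3268
= 0.9009

0.9009


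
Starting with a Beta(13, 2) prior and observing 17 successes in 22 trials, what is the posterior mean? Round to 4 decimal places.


Posterior parameters: alpha = 13 + 17 = 30
beta = 2 + 5 = 7
Posterior mean = alpha / (alpha + beta) = 30 / 37
= 0.8108

0.8108


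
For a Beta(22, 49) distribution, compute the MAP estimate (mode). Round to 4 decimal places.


MAP = mode = (a-1)/(a+b-2)
= (22-1)/(22+49-2)
= 21/69 = 0.3043

0.3043


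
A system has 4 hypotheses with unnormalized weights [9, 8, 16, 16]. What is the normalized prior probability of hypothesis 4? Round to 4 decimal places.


The normalized prior is the weight divided by the total.
Total weight = 49
P(H4) = 16 / 49 = 0.3265

0.3265


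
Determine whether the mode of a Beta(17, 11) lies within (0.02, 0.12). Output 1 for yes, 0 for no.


First find the mode: (a-1)/(a+b-2) = 0.6154
Is 0.6154 in (0.02, 0.12)? 0

0


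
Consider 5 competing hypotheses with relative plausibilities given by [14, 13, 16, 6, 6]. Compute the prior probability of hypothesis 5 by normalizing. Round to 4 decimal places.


Sum of weights = 14 + 13 + 16 + 6 + 6 = 55
Normalized prior for H5 = 6 / 55
= 0.1091

0.1091


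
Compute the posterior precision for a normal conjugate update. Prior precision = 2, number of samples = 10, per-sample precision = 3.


tau_post = tau_0 + n * tau
= 2 + 10 * 3 = 32

32


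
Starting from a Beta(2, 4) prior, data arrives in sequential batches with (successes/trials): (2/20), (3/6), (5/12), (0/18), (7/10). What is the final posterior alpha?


In sequential Bayesian updating, we sum all successes.
Total successes = 17
Final alpha = 2 + 17 = 19

19


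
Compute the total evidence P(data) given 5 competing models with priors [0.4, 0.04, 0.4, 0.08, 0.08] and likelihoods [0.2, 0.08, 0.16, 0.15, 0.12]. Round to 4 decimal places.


Marginal likelihood = sum P(model_i) * P(data|model_i)
Model 1: 0.4 * 0.2 = 0.08
Model 2: 0.04 * 0.08 = 0.0032
Model 3: 0.4 * 0.16 = 0.064
Model 4: 0.08 * 0.15 = 0.012
Model 5: 0.08 * 0.12 = 0.0096
Total = 0.1688

0.1688


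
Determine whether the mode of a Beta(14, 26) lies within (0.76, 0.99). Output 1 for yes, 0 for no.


First find the mode: (a-1)/(a+b-2) = 0.3421
Is 0.3421 in (0.76, 0.99)? 0

0


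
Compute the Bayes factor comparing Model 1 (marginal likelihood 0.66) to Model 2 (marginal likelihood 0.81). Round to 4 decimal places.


BF12 = marginal likelihood of M1 / marginal likelihood of M2
= 0.66/0.81
= 0.8148

0.8148


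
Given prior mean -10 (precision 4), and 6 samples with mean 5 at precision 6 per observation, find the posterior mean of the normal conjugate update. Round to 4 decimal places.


The posterior mean is a precision-weighted average of prior and data.
Post. prec. = 4 + 36 = 40
Post. mean = (-40 + 180)/40 = 140/40 = 3.5

3.5


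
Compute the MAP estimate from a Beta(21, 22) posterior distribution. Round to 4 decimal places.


MAP = mode of Beta distribution
= (alpha - 1)/(alpha + beta - 2)
= (21-1)/(21+22-2)
= 20/41 = 0.4878

0.4878


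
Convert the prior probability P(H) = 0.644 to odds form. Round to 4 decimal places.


P(not H) = 1 - 0.644 = 0.356
Odds = 0.644 / 0.356 = 1.809

1.809


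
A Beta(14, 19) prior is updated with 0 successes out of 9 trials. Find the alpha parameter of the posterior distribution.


In the Beta-Binomial conjugate update:
alpha_post = alpha_prior + successes
= 14 + 0
= 14

14


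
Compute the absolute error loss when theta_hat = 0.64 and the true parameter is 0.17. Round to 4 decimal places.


L = |theta_hat - theta_true|
= |0.64 - 0.17| = 0.47

0.47


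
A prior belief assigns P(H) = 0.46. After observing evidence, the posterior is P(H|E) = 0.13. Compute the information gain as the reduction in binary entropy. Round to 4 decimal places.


H(prior) = -0.46*log2(0.46) - 0.54*log2(0.54)
= 0.9954
H(post) = -0.13*log2(0.13) - 0.87*log2(0.87)
= 0.5574
IG = 0.9954 - 0.5574 = 0.4379

0.4379


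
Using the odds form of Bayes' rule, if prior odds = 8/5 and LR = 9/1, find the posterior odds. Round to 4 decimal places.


Bayes' rule in odds form: posterior odds = prior odds * LR
= (8 * 9) / (5 * 1)
= 72/5 = 14.4

14.4


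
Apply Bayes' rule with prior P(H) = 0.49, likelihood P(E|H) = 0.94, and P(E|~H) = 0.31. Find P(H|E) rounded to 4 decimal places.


Step 1: Compute marginal P(E) = P(E|H)P(H) + P(E|~H)P(~H)
= 0.94*0.49 + 0.31*0.51 = 0.6187
Step 2: P(H|E) = P(E|H)P(H)/P(E) = 0.4606/0.6187
= 0.7445

0.7445


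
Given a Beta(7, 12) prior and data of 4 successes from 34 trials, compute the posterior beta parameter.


Number of failures = 34 - 4 = 30
Posterior beta = 12 + 30 = 42

42


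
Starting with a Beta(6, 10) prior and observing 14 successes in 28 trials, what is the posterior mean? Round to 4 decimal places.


Posterior parameters: alpha = 6 + 14 = 20
beta = 10 + 14 = 24
Posterior mean = alpha / (alpha + beta) = 20 / 44
= 0.4545

0.4545


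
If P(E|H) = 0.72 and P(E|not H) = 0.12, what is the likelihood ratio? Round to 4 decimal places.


Likelihood ratio = P(E|H) / P(E|not H)
= 0.72 / 0.12
= 6.0

6.0


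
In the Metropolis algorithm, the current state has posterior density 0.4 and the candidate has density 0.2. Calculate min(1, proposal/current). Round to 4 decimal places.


Ratio = 0.2/0.4 = 0.5
Acceptance probability = min(1, 0.5)
= 0.5

0.5


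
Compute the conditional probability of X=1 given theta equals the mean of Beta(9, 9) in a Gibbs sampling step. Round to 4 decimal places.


Mean of Beta(9, 9) = 0.5
P(X=1 | theta=0.5) = 0.5

0.5


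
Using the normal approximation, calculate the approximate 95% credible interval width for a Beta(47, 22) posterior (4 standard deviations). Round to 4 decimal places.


Var(Beta) = 47*22/(69^2 * 70) = 0.0031
SD = 0.0557
Width ~ 4*SD = 0.2228

0.2228


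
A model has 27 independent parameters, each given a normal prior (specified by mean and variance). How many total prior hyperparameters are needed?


Each normal prior needs 2 hyperparameters (mean and variance).
Total = 2 * 27 = 54

54


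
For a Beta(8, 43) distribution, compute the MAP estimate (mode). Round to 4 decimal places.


MAP = mode = (a-1)/(a+b-2)
= (8-1)/(8+43-2)
= 7/49 = 0.1429

0.1429


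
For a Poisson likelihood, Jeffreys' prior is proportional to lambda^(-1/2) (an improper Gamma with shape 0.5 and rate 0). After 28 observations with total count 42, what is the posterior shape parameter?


Jeffreys' prior for Poisson is proportional to lambda^(-1/2).
Posterior is Gamma(0.5 + S, 0 + n) = Gamma(0.5 + 42, 28).
Posterior shape = 0.5 + S = 0.5 + 42 = 42.5

42.5


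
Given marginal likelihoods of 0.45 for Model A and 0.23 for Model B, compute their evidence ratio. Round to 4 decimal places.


Ratio = ML(A) / ML(B) = 0.45/0.23
= 1.9565

1.9565


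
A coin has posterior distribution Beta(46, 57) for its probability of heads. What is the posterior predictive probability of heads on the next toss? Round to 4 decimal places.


Posterior predictive = E[theta] = alpha/(alpha+beta)
= 46/103
= 0.4466

0.4466


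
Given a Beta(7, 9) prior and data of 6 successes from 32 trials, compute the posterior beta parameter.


Number of failures = 32 - 6 = 26
Posterior beta = 9 + 26 = 35

35


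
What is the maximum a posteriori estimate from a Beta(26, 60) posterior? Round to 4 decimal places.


The MAP estimate equals the mode of the distribution.
Mode of Beta(a,b) = (a-1)/(a+b-2)
= 25/84
= 0.2976

0.2976


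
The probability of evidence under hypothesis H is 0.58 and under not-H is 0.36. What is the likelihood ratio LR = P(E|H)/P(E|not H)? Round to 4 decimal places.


LR = 0.58 / 0.36
= 1.6111

1.6111


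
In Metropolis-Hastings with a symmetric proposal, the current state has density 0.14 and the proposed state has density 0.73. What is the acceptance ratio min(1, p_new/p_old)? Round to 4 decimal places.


Ratio = p_new / p_old = 0.73 / 0.14 = 5.2143
Acceptance = min(1, 5.2143) = 1.0

1.0


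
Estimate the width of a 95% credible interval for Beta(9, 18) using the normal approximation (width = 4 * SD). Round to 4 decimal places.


For Beta(a,b): Var = ab/((a+b)^2(a+b+1))
Var = 0.0079, SD = 0.0891
Approximate 95% CI width = 4 * 0.0891 = 0.3563

0.3563


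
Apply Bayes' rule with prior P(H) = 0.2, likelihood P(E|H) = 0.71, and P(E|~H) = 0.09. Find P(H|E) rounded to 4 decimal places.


Step 1: Compute marginal P(E) = P(E|H)P(H) + P(E|~H)P(~H)
= 0.71*0.2 + 0.09*0.8 = 0.214
Step 2: P(H|E) = P(E|H)P(H)/P(E) = 0.142/0.214
= 0.6636

0.6636


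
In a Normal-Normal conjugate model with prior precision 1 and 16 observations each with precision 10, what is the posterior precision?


Posterior precision = prior precision + n * observation precision
= 1 + 16 * 10
= 1 + 160 = 161

161


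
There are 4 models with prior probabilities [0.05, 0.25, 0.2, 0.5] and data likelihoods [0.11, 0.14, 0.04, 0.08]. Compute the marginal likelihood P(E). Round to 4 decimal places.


P(E) = sum over models of P(M_i) * P(E|M_i)
= 0.05*0.11 + 0.25*0.14 + 0.2*0.04 + 0.5*0.08
= 0.0885

0.0885


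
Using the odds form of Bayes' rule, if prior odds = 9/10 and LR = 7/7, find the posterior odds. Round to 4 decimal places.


Bayes' rule in odds form: posterior odds = prior odds * LR
= (9 * 7) / (10 * 7)
= 63/70 = 0.9

0.9


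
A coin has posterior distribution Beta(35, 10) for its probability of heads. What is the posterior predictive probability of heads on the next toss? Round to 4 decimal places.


Posterior predictive = E[theta] = alpha/(alpha+beta)
= 35/45
= 0.7778

0.7778


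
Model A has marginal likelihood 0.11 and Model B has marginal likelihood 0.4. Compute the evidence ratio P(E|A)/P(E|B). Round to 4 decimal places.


Evidence ratio = P(E|A) / P(E|B)
= 0.11 / 0.4
= 0.275

0.275


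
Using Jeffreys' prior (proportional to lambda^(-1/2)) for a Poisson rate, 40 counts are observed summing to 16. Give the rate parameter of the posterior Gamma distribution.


Conjugate update: Gamma(prior_shape + S, prior_rate + n).
Prior shape = 0.5, prior rate = 0.
Posterior rate = 0 + n = 40

40.0


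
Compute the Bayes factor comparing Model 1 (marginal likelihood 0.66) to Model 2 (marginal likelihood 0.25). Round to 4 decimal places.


BF12 = marginal likelihood of M1 / marginal likelihood of M2
= 0.66/0.25
= 2.64

2.64


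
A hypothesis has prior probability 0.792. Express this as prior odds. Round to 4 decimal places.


Odds = P(H) / P(not H) = 0.792 / 0.208
= 3.8077

3.8077


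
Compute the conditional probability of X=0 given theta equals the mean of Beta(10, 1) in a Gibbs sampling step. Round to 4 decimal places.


Mean of Beta(10, 1) = 0.9091
P(X=0 | theta=0.9091) = 0.0909

0.0909


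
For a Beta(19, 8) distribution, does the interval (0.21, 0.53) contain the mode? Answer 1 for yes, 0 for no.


Mode of Beta(a,b) = (a-1)/(a+b-2)
= (19-1)/(19+8-2) = 0.72
Check: 0.21 <= 0.72 <= 0.53?
Result: 0

0


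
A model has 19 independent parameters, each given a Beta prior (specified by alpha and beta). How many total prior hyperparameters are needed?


Each Beta prior needs 2 hyperparameters (alpha and beta).
Total = 2 * 19 = 38

38


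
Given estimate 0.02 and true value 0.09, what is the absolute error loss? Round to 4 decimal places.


Absolute error = |estimate - true|
= |-0.07| = 0.07

0.07


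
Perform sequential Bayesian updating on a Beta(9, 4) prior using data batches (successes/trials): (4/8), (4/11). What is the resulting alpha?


Accumulate successes: 8
Posterior alpha = prior alpha + sum of successes
= 9 + 8 = 17

17


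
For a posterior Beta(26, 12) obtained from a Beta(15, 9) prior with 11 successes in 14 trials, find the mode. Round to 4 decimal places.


Mode = (alpha - 1) / (alpha + beta - 2)
= 25 / 36
= 0.6944

0.6944


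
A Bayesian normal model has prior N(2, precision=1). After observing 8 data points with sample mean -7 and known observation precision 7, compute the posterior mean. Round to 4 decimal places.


Posterior mean = (prior_precision * prior_mean + n * data_precision * data_mean) / (prior_precision + n * data_precision)
Numerator = 1*2 + 8*7*-7 = -390
Denominator = 1 + 8*7 = 57
Posterior mean = -6.8421

-6.8421
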